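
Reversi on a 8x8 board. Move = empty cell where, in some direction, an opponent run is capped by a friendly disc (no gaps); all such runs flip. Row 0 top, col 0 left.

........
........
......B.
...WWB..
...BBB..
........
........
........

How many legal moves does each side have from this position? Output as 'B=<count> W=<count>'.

Answer: B=5 W=6

Derivation:
-- B to move --
(2,2): flips 1 -> legal
(2,3): flips 2 -> legal
(2,4): flips 1 -> legal
(2,5): flips 1 -> legal
(3,2): flips 2 -> legal
(4,2): no bracket -> illegal
B mobility = 5
-- W to move --
(1,5): no bracket -> illegal
(1,6): no bracket -> illegal
(1,7): no bracket -> illegal
(2,4): no bracket -> illegal
(2,5): no bracket -> illegal
(2,7): no bracket -> illegal
(3,2): no bracket -> illegal
(3,6): flips 1 -> legal
(3,7): no bracket -> illegal
(4,2): no bracket -> illegal
(4,6): no bracket -> illegal
(5,2): flips 1 -> legal
(5,3): flips 1 -> legal
(5,4): flips 1 -> legal
(5,5): flips 1 -> legal
(5,6): flips 1 -> legal
W mobility = 6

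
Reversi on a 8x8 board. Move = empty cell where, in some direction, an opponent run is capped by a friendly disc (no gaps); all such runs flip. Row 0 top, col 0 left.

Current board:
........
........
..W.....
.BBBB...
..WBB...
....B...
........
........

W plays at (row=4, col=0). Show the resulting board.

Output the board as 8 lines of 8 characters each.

Place W at (4,0); scan 8 dirs for brackets.
Dir NW: edge -> no flip
Dir N: first cell '.' (not opp) -> no flip
Dir NE: opp run (3,1) capped by W -> flip
Dir W: edge -> no flip
Dir E: first cell '.' (not opp) -> no flip
Dir SW: edge -> no flip
Dir S: first cell '.' (not opp) -> no flip
Dir SE: first cell '.' (not opp) -> no flip
All flips: (3,1)

Answer: ........
........
..W.....
.WBBB...
W.WBB...
....B...
........
........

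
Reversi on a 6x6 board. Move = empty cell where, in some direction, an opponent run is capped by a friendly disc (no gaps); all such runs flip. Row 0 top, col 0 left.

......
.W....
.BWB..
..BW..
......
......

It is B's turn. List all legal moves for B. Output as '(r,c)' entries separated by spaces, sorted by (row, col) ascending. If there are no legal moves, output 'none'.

Answer: (0,1) (1,2) (3,4) (4,3)

Derivation:
(0,0): no bracket -> illegal
(0,1): flips 1 -> legal
(0,2): no bracket -> illegal
(1,0): no bracket -> illegal
(1,2): flips 1 -> legal
(1,3): no bracket -> illegal
(2,0): no bracket -> illegal
(2,4): no bracket -> illegal
(3,1): no bracket -> illegal
(3,4): flips 1 -> legal
(4,2): no bracket -> illegal
(4,3): flips 1 -> legal
(4,4): no bracket -> illegal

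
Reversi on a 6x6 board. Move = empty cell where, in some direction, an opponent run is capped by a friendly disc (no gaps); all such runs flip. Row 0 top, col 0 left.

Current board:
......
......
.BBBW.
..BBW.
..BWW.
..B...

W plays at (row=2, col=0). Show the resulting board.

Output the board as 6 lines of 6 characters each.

Answer: ......
......
WWWWW.
..BBW.
..BWW.
..B...

Derivation:
Place W at (2,0); scan 8 dirs for brackets.
Dir NW: edge -> no flip
Dir N: first cell '.' (not opp) -> no flip
Dir NE: first cell '.' (not opp) -> no flip
Dir W: edge -> no flip
Dir E: opp run (2,1) (2,2) (2,3) capped by W -> flip
Dir SW: edge -> no flip
Dir S: first cell '.' (not opp) -> no flip
Dir SE: first cell '.' (not opp) -> no flip
All flips: (2,1) (2,2) (2,3)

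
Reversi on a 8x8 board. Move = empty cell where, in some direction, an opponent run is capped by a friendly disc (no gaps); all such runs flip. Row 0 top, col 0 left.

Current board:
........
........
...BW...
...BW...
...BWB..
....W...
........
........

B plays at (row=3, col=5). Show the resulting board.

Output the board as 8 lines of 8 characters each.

Answer: ........
........
...BW...
...BBB..
...BWB..
....W...
........
........

Derivation:
Place B at (3,5); scan 8 dirs for brackets.
Dir NW: opp run (2,4), next='.' -> no flip
Dir N: first cell '.' (not opp) -> no flip
Dir NE: first cell '.' (not opp) -> no flip
Dir W: opp run (3,4) capped by B -> flip
Dir E: first cell '.' (not opp) -> no flip
Dir SW: opp run (4,4), next='.' -> no flip
Dir S: first cell 'B' (not opp) -> no flip
Dir SE: first cell '.' (not opp) -> no flip
All flips: (3,4)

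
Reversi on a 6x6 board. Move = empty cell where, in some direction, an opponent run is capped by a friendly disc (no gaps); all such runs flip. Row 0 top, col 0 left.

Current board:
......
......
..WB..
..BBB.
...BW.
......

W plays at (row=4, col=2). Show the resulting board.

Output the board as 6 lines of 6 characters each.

Answer: ......
......
..WB..
..WBB.
..WWW.
......

Derivation:
Place W at (4,2); scan 8 dirs for brackets.
Dir NW: first cell '.' (not opp) -> no flip
Dir N: opp run (3,2) capped by W -> flip
Dir NE: opp run (3,3), next='.' -> no flip
Dir W: first cell '.' (not opp) -> no flip
Dir E: opp run (4,3) capped by W -> flip
Dir SW: first cell '.' (not opp) -> no flip
Dir S: first cell '.' (not opp) -> no flip
Dir SE: first cell '.' (not opp) -> no flip
All flips: (3,2) (4,3)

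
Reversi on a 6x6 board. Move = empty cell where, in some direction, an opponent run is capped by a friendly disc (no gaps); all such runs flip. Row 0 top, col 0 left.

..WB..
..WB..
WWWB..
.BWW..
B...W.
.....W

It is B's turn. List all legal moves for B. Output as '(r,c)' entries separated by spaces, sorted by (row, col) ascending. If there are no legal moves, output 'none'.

Answer: (0,1) (1,1) (3,0) (3,4) (4,1) (4,3)

Derivation:
(0,1): flips 2 -> legal
(1,0): no bracket -> illegal
(1,1): flips 2 -> legal
(2,4): no bracket -> illegal
(3,0): flips 2 -> legal
(3,4): flips 2 -> legal
(3,5): no bracket -> illegal
(4,1): flips 1 -> legal
(4,2): no bracket -> illegal
(4,3): flips 1 -> legal
(4,5): no bracket -> illegal
(5,3): no bracket -> illegal
(5,4): no bracket -> illegal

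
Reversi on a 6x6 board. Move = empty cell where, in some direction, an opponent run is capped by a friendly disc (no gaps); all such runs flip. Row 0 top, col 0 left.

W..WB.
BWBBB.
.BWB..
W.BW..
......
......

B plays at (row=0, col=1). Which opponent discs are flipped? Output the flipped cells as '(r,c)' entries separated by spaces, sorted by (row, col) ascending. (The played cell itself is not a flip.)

Dir NW: edge -> no flip
Dir N: edge -> no flip
Dir NE: edge -> no flip
Dir W: opp run (0,0), next=edge -> no flip
Dir E: first cell '.' (not opp) -> no flip
Dir SW: first cell 'B' (not opp) -> no flip
Dir S: opp run (1,1) capped by B -> flip
Dir SE: first cell 'B' (not opp) -> no flip

Answer: (1,1)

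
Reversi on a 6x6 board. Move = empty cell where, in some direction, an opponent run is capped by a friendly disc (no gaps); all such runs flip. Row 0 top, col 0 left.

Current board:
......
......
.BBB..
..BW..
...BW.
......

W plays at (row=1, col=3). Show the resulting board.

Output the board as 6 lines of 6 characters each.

Place W at (1,3); scan 8 dirs for brackets.
Dir NW: first cell '.' (not opp) -> no flip
Dir N: first cell '.' (not opp) -> no flip
Dir NE: first cell '.' (not opp) -> no flip
Dir W: first cell '.' (not opp) -> no flip
Dir E: first cell '.' (not opp) -> no flip
Dir SW: opp run (2,2), next='.' -> no flip
Dir S: opp run (2,3) capped by W -> flip
Dir SE: first cell '.' (not opp) -> no flip
All flips: (2,3)

Answer: ......
...W..
.BBW..
..BW..
...BW.
......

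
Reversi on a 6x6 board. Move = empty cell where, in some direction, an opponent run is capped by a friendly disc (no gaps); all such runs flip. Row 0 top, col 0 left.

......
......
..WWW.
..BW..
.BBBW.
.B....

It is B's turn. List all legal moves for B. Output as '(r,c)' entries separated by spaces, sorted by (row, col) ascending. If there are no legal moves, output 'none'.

(1,1): no bracket -> illegal
(1,2): flips 1 -> legal
(1,3): flips 2 -> legal
(1,4): flips 1 -> legal
(1,5): flips 2 -> legal
(2,1): no bracket -> illegal
(2,5): no bracket -> illegal
(3,1): no bracket -> illegal
(3,4): flips 1 -> legal
(3,5): no bracket -> illegal
(4,5): flips 1 -> legal
(5,3): no bracket -> illegal
(5,4): no bracket -> illegal
(5,5): no bracket -> illegal

Answer: (1,2) (1,3) (1,4) (1,5) (3,4) (4,5)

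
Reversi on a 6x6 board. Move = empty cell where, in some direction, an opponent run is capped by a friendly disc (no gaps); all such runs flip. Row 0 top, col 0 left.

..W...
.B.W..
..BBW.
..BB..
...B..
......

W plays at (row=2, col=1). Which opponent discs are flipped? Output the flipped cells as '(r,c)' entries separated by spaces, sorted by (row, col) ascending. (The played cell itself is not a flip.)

Answer: (2,2) (2,3)

Derivation:
Dir NW: first cell '.' (not opp) -> no flip
Dir N: opp run (1,1), next='.' -> no flip
Dir NE: first cell '.' (not opp) -> no flip
Dir W: first cell '.' (not opp) -> no flip
Dir E: opp run (2,2) (2,3) capped by W -> flip
Dir SW: first cell '.' (not opp) -> no flip
Dir S: first cell '.' (not opp) -> no flip
Dir SE: opp run (3,2) (4,3), next='.' -> no flip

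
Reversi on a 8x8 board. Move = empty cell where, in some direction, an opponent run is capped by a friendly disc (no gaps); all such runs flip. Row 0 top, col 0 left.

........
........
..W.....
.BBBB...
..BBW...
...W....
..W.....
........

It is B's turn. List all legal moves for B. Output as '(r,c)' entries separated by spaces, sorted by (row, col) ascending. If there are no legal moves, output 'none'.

Answer: (1,1) (1,2) (1,3) (4,5) (5,4) (5,5) (6,3) (6,4)

Derivation:
(1,1): flips 1 -> legal
(1,2): flips 1 -> legal
(1,3): flips 1 -> legal
(2,1): no bracket -> illegal
(2,3): no bracket -> illegal
(3,5): no bracket -> illegal
(4,5): flips 1 -> legal
(5,1): no bracket -> illegal
(5,2): no bracket -> illegal
(5,4): flips 1 -> legal
(5,5): flips 1 -> legal
(6,1): no bracket -> illegal
(6,3): flips 1 -> legal
(6,4): flips 1 -> legal
(7,1): no bracket -> illegal
(7,2): no bracket -> illegal
(7,3): no bracket -> illegal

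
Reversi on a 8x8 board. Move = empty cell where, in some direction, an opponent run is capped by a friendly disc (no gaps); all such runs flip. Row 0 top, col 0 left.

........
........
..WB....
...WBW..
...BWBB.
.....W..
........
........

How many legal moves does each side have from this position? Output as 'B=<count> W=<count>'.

Answer: B=8 W=7

Derivation:
-- B to move --
(1,1): no bracket -> illegal
(1,2): no bracket -> illegal
(1,3): no bracket -> illegal
(2,1): flips 1 -> legal
(2,4): flips 1 -> legal
(2,5): flips 1 -> legal
(2,6): no bracket -> illegal
(3,1): no bracket -> illegal
(3,2): flips 1 -> legal
(3,6): flips 1 -> legal
(4,2): no bracket -> illegal
(5,3): no bracket -> illegal
(5,4): flips 1 -> legal
(5,6): no bracket -> illegal
(6,4): flips 1 -> legal
(6,5): flips 1 -> legal
(6,6): no bracket -> illegal
B mobility = 8
-- W to move --
(1,2): no bracket -> illegal
(1,3): flips 1 -> legal
(1,4): no bracket -> illegal
(2,4): flips 2 -> legal
(2,5): no bracket -> illegal
(3,2): no bracket -> illegal
(3,6): no bracket -> illegal
(3,7): flips 1 -> legal
(4,2): flips 1 -> legal
(4,7): flips 2 -> legal
(5,2): no bracket -> illegal
(5,3): flips 1 -> legal
(5,4): no bracket -> illegal
(5,6): no bracket -> illegal
(5,7): flips 1 -> legal
W mobility = 7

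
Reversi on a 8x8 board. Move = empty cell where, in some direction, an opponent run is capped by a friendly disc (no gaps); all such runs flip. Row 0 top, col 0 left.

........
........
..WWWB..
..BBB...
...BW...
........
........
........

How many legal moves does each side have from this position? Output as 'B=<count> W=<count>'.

-- B to move --
(1,1): flips 1 -> legal
(1,2): flips 2 -> legal
(1,3): flips 1 -> legal
(1,4): flips 2 -> legal
(1,5): flips 1 -> legal
(2,1): flips 3 -> legal
(3,1): no bracket -> illegal
(3,5): no bracket -> illegal
(4,5): flips 1 -> legal
(5,3): no bracket -> illegal
(5,4): flips 1 -> legal
(5,5): flips 1 -> legal
B mobility = 9
-- W to move --
(1,4): no bracket -> illegal
(1,5): no bracket -> illegal
(1,6): no bracket -> illegal
(2,1): no bracket -> illegal
(2,6): flips 1 -> legal
(3,1): no bracket -> illegal
(3,5): no bracket -> illegal
(3,6): no bracket -> illegal
(4,1): flips 1 -> legal
(4,2): flips 3 -> legal
(4,5): flips 1 -> legal
(5,2): no bracket -> illegal
(5,3): flips 2 -> legal
(5,4): no bracket -> illegal
W mobility = 5

Answer: B=9 W=5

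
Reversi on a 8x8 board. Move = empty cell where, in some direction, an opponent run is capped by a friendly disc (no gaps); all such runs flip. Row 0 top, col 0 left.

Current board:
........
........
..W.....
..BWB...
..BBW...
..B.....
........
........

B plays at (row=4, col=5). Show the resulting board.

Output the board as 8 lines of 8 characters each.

Place B at (4,5); scan 8 dirs for brackets.
Dir NW: first cell 'B' (not opp) -> no flip
Dir N: first cell '.' (not opp) -> no flip
Dir NE: first cell '.' (not opp) -> no flip
Dir W: opp run (4,4) capped by B -> flip
Dir E: first cell '.' (not opp) -> no flip
Dir SW: first cell '.' (not opp) -> no flip
Dir S: first cell '.' (not opp) -> no flip
Dir SE: first cell '.' (not opp) -> no flip
All flips: (4,4)

Answer: ........
........
..W.....
..BWB...
..BBBB..
..B.....
........
........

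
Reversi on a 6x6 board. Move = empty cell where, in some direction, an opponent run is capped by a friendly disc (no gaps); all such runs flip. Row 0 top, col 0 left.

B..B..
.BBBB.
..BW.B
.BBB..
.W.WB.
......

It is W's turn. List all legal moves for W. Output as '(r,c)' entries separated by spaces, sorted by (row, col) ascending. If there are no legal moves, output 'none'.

Answer: (0,1) (0,5) (2,1) (4,5)

Derivation:
(0,1): flips 1 -> legal
(0,2): no bracket -> illegal
(0,4): no bracket -> illegal
(0,5): flips 1 -> legal
(1,0): no bracket -> illegal
(1,5): no bracket -> illegal
(2,0): no bracket -> illegal
(2,1): flips 3 -> legal
(2,4): no bracket -> illegal
(3,0): no bracket -> illegal
(3,4): no bracket -> illegal
(3,5): no bracket -> illegal
(4,0): no bracket -> illegal
(4,2): no bracket -> illegal
(4,5): flips 1 -> legal
(5,3): no bracket -> illegal
(5,4): no bracket -> illegal
(5,5): no bracket -> illegal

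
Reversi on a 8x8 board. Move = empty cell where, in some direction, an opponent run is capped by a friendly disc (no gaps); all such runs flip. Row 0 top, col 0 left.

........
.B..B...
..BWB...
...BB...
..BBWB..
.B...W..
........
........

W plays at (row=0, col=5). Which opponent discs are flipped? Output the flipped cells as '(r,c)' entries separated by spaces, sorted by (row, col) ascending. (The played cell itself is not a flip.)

Answer: (1,4)

Derivation:
Dir NW: edge -> no flip
Dir N: edge -> no flip
Dir NE: edge -> no flip
Dir W: first cell '.' (not opp) -> no flip
Dir E: first cell '.' (not opp) -> no flip
Dir SW: opp run (1,4) capped by W -> flip
Dir S: first cell '.' (not opp) -> no flip
Dir SE: first cell '.' (not opp) -> no flip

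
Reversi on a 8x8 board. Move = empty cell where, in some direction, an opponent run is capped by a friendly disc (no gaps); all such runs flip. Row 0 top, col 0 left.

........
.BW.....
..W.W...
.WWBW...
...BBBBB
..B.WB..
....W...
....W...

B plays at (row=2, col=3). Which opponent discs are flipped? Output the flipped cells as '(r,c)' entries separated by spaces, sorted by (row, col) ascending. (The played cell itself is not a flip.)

Dir NW: opp run (1,2), next='.' -> no flip
Dir N: first cell '.' (not opp) -> no flip
Dir NE: first cell '.' (not opp) -> no flip
Dir W: opp run (2,2), next='.' -> no flip
Dir E: opp run (2,4), next='.' -> no flip
Dir SW: opp run (3,2), next='.' -> no flip
Dir S: first cell 'B' (not opp) -> no flip
Dir SE: opp run (3,4) capped by B -> flip

Answer: (3,4)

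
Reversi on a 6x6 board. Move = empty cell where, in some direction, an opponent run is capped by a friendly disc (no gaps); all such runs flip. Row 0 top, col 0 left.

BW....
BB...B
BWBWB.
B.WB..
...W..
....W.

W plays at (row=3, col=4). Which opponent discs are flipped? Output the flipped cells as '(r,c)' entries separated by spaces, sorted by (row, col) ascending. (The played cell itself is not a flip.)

Dir NW: first cell 'W' (not opp) -> no flip
Dir N: opp run (2,4), next='.' -> no flip
Dir NE: first cell '.' (not opp) -> no flip
Dir W: opp run (3,3) capped by W -> flip
Dir E: first cell '.' (not opp) -> no flip
Dir SW: first cell 'W' (not opp) -> no flip
Dir S: first cell '.' (not opp) -> no flip
Dir SE: first cell '.' (not opp) -> no flip

Answer: (3,3)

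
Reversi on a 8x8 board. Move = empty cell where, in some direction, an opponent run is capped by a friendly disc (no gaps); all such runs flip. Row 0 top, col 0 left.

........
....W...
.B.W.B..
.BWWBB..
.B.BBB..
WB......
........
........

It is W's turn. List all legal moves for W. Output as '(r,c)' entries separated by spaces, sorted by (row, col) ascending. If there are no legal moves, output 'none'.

(1,0): flips 1 -> legal
(1,1): no bracket -> illegal
(1,2): no bracket -> illegal
(1,5): no bracket -> illegal
(1,6): no bracket -> illegal
(2,0): no bracket -> illegal
(2,2): no bracket -> illegal
(2,4): no bracket -> illegal
(2,6): no bracket -> illegal
(3,0): flips 1 -> legal
(3,6): flips 3 -> legal
(4,0): no bracket -> illegal
(4,2): no bracket -> illegal
(4,6): no bracket -> illegal
(5,2): flips 1 -> legal
(5,3): flips 1 -> legal
(5,4): flips 1 -> legal
(5,5): flips 1 -> legal
(5,6): flips 2 -> legal
(6,0): no bracket -> illegal
(6,1): no bracket -> illegal
(6,2): no bracket -> illegal

Answer: (1,0) (3,0) (3,6) (5,2) (5,3) (5,4) (5,5) (5,6)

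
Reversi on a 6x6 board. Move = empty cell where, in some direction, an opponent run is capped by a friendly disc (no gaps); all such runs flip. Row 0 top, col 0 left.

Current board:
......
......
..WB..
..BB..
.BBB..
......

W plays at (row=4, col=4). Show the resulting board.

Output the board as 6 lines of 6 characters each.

Place W at (4,4); scan 8 dirs for brackets.
Dir NW: opp run (3,3) capped by W -> flip
Dir N: first cell '.' (not opp) -> no flip
Dir NE: first cell '.' (not opp) -> no flip
Dir W: opp run (4,3) (4,2) (4,1), next='.' -> no flip
Dir E: first cell '.' (not opp) -> no flip
Dir SW: first cell '.' (not opp) -> no flip
Dir S: first cell '.' (not opp) -> no flip
Dir SE: first cell '.' (not opp) -> no flip
All flips: (3,3)

Answer: ......
......
..WB..
..BW..
.BBBW.
......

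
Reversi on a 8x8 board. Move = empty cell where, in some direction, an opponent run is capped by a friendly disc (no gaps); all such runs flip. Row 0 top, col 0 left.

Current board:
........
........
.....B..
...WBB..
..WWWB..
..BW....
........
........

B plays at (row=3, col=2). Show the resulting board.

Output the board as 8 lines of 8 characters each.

Place B at (3,2); scan 8 dirs for brackets.
Dir NW: first cell '.' (not opp) -> no flip
Dir N: first cell '.' (not opp) -> no flip
Dir NE: first cell '.' (not opp) -> no flip
Dir W: first cell '.' (not opp) -> no flip
Dir E: opp run (3,3) capped by B -> flip
Dir SW: first cell '.' (not opp) -> no flip
Dir S: opp run (4,2) capped by B -> flip
Dir SE: opp run (4,3), next='.' -> no flip
All flips: (3,3) (4,2)

Answer: ........
........
.....B..
..BBBB..
..BWWB..
..BW....
........
........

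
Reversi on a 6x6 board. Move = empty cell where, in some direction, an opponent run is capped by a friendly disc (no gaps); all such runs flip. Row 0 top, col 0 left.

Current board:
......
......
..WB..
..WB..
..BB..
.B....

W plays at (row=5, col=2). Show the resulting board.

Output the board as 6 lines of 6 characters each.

Answer: ......
......
..WB..
..WB..
..WB..
.BW...

Derivation:
Place W at (5,2); scan 8 dirs for brackets.
Dir NW: first cell '.' (not opp) -> no flip
Dir N: opp run (4,2) capped by W -> flip
Dir NE: opp run (4,3), next='.' -> no flip
Dir W: opp run (5,1), next='.' -> no flip
Dir E: first cell '.' (not opp) -> no flip
Dir SW: edge -> no flip
Dir S: edge -> no flip
Dir SE: edge -> no flip
All flips: (4,2)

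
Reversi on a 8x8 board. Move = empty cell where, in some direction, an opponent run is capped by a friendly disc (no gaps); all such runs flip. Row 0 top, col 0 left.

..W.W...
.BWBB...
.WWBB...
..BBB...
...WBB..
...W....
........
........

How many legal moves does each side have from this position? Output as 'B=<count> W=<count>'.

Answer: B=9 W=13

Derivation:
-- B to move --
(0,1): flips 1 -> legal
(0,3): no bracket -> illegal
(0,5): no bracket -> illegal
(1,0): flips 1 -> legal
(1,5): no bracket -> illegal
(2,0): flips 2 -> legal
(3,0): no bracket -> illegal
(3,1): flips 2 -> legal
(4,2): flips 1 -> legal
(5,2): flips 1 -> legal
(5,4): flips 1 -> legal
(6,2): flips 1 -> legal
(6,3): flips 2 -> legal
(6,4): no bracket -> illegal
B mobility = 9
-- W to move --
(0,0): flips 1 -> legal
(0,1): flips 1 -> legal
(0,3): flips 3 -> legal
(0,5): no bracket -> illegal
(1,0): flips 1 -> legal
(1,5): flips 2 -> legal
(2,0): flips 1 -> legal
(2,5): flips 3 -> legal
(3,1): no bracket -> illegal
(3,5): flips 3 -> legal
(3,6): no bracket -> illegal
(4,1): no bracket -> illegal
(4,2): flips 1 -> legal
(4,6): flips 2 -> legal
(5,4): flips 4 -> legal
(5,5): flips 2 -> legal
(5,6): flips 3 -> legal
W mobility = 13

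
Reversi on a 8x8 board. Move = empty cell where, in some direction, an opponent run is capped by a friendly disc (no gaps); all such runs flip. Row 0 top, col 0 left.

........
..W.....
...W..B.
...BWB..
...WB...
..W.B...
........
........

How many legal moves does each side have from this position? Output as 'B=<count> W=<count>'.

-- B to move --
(0,1): no bracket -> illegal
(0,2): no bracket -> illegal
(0,3): no bracket -> illegal
(1,1): no bracket -> illegal
(1,3): flips 1 -> legal
(1,4): no bracket -> illegal
(2,1): no bracket -> illegal
(2,2): no bracket -> illegal
(2,4): flips 1 -> legal
(2,5): no bracket -> illegal
(3,2): flips 1 -> legal
(4,1): no bracket -> illegal
(4,2): flips 1 -> legal
(4,5): no bracket -> illegal
(5,1): no bracket -> illegal
(5,3): flips 1 -> legal
(6,1): no bracket -> illegal
(6,2): no bracket -> illegal
(6,3): no bracket -> illegal
B mobility = 5
-- W to move --
(1,5): no bracket -> illegal
(1,6): no bracket -> illegal
(1,7): no bracket -> illegal
(2,2): no bracket -> illegal
(2,4): no bracket -> illegal
(2,5): no bracket -> illegal
(2,7): no bracket -> illegal
(3,2): flips 1 -> legal
(3,6): flips 1 -> legal
(3,7): no bracket -> illegal
(4,2): no bracket -> illegal
(4,5): flips 1 -> legal
(4,6): no bracket -> illegal
(5,3): no bracket -> illegal
(5,5): no bracket -> illegal
(6,3): no bracket -> illegal
(6,4): flips 2 -> legal
(6,5): flips 1 -> legal
W mobility = 5

Answer: B=5 W=5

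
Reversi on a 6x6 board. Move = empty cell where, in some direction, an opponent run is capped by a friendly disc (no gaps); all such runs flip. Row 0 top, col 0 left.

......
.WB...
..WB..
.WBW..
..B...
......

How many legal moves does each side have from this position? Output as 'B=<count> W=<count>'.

Answer: B=7 W=6

Derivation:
-- B to move --
(0,0): no bracket -> illegal
(0,1): no bracket -> illegal
(0,2): no bracket -> illegal
(1,0): flips 1 -> legal
(1,3): no bracket -> illegal
(2,0): flips 1 -> legal
(2,1): flips 1 -> legal
(2,4): flips 1 -> legal
(3,0): flips 1 -> legal
(3,4): flips 1 -> legal
(4,0): no bracket -> illegal
(4,1): no bracket -> illegal
(4,3): flips 1 -> legal
(4,4): no bracket -> illegal
B mobility = 7
-- W to move --
(0,1): no bracket -> illegal
(0,2): flips 1 -> legal
(0,3): no bracket -> illegal
(1,3): flips 2 -> legal
(1,4): no bracket -> illegal
(2,1): no bracket -> illegal
(2,4): flips 1 -> legal
(3,4): no bracket -> illegal
(4,1): no bracket -> illegal
(4,3): no bracket -> illegal
(5,1): flips 1 -> legal
(5,2): flips 2 -> legal
(5,3): flips 1 -> legal
W mobility = 6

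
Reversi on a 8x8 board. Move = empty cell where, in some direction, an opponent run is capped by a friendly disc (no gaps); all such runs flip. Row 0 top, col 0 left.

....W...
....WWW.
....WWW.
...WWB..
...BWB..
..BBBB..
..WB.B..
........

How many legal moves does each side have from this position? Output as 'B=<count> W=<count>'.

-- B to move --
(0,3): no bracket -> illegal
(0,5): flips 2 -> legal
(0,6): no bracket -> illegal
(0,7): flips 3 -> legal
(1,3): flips 1 -> legal
(1,7): flips 1 -> legal
(2,2): flips 2 -> legal
(2,3): flips 2 -> legal
(2,7): no bracket -> illegal
(3,2): flips 2 -> legal
(3,6): no bracket -> illegal
(3,7): no bracket -> illegal
(4,2): no bracket -> illegal
(5,1): no bracket -> illegal
(6,1): flips 1 -> legal
(7,1): flips 1 -> legal
(7,2): flips 1 -> legal
(7,3): no bracket -> illegal
B mobility = 10
-- W to move --
(3,2): no bracket -> illegal
(3,6): flips 1 -> legal
(4,1): no bracket -> illegal
(4,2): flips 2 -> legal
(4,6): flips 2 -> legal
(5,1): no bracket -> illegal
(5,6): flips 1 -> legal
(6,1): flips 2 -> legal
(6,4): flips 2 -> legal
(6,6): flips 1 -> legal
(7,2): no bracket -> illegal
(7,3): flips 3 -> legal
(7,4): no bracket -> illegal
(7,5): flips 4 -> legal
(7,6): no bracket -> illegal
W mobility = 9

Answer: B=10 W=9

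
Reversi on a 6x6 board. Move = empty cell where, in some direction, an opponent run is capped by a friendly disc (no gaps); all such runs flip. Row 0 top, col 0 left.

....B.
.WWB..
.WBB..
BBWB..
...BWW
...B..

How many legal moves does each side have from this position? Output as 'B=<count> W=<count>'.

-- B to move --
(0,0): flips 1 -> legal
(0,1): flips 3 -> legal
(0,2): flips 1 -> legal
(0,3): flips 2 -> legal
(1,0): flips 4 -> legal
(2,0): flips 1 -> legal
(3,4): no bracket -> illegal
(3,5): flips 1 -> legal
(4,1): flips 1 -> legal
(4,2): flips 1 -> legal
(5,4): no bracket -> illegal
(5,5): flips 1 -> legal
B mobility = 10
-- W to move --
(0,2): no bracket -> illegal
(0,3): no bracket -> illegal
(0,5): no bracket -> illegal
(1,4): flips 2 -> legal
(1,5): no bracket -> illegal
(2,0): no bracket -> illegal
(2,4): flips 2 -> legal
(3,4): flips 2 -> legal
(4,0): no bracket -> illegal
(4,1): flips 1 -> legal
(4,2): flips 1 -> legal
(5,2): no bracket -> illegal
(5,4): flips 1 -> legal
W mobility = 6

Answer: B=10 W=6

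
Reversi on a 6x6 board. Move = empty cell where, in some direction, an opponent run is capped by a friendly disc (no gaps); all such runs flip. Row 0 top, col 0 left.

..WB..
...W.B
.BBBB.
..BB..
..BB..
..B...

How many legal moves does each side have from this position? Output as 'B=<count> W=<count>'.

Answer: B=2 W=4

Derivation:
-- B to move --
(0,1): flips 1 -> legal
(0,4): flips 1 -> legal
(1,1): no bracket -> illegal
(1,2): no bracket -> illegal
(1,4): no bracket -> illegal
B mobility = 2
-- W to move --
(0,4): flips 1 -> legal
(0,5): no bracket -> illegal
(1,0): no bracket -> illegal
(1,1): no bracket -> illegal
(1,2): no bracket -> illegal
(1,4): no bracket -> illegal
(2,0): no bracket -> illegal
(2,5): no bracket -> illegal
(3,0): no bracket -> illegal
(3,1): flips 1 -> legal
(3,4): no bracket -> illegal
(3,5): flips 1 -> legal
(4,1): no bracket -> illegal
(4,4): no bracket -> illegal
(5,1): no bracket -> illegal
(5,3): flips 3 -> legal
(5,4): no bracket -> illegal
W mobility = 4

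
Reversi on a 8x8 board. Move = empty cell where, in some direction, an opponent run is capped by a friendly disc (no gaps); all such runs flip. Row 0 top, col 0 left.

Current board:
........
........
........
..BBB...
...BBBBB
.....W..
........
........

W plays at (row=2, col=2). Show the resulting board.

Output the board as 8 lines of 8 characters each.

Place W at (2,2); scan 8 dirs for brackets.
Dir NW: first cell '.' (not opp) -> no flip
Dir N: first cell '.' (not opp) -> no flip
Dir NE: first cell '.' (not opp) -> no flip
Dir W: first cell '.' (not opp) -> no flip
Dir E: first cell '.' (not opp) -> no flip
Dir SW: first cell '.' (not opp) -> no flip
Dir S: opp run (3,2), next='.' -> no flip
Dir SE: opp run (3,3) (4,4) capped by W -> flip
All flips: (3,3) (4,4)

Answer: ........
........
..W.....
..BWB...
...BWBBB
.....W..
........
........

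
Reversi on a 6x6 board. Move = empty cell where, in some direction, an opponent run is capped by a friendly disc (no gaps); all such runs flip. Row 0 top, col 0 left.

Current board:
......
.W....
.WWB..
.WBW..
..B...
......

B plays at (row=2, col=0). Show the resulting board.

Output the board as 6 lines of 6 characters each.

Answer: ......
.W....
BBBB..
.BBW..
..B...
......

Derivation:
Place B at (2,0); scan 8 dirs for brackets.
Dir NW: edge -> no flip
Dir N: first cell '.' (not opp) -> no flip
Dir NE: opp run (1,1), next='.' -> no flip
Dir W: edge -> no flip
Dir E: opp run (2,1) (2,2) capped by B -> flip
Dir SW: edge -> no flip
Dir S: first cell '.' (not opp) -> no flip
Dir SE: opp run (3,1) capped by B -> flip
All flips: (2,1) (2,2) (3,1)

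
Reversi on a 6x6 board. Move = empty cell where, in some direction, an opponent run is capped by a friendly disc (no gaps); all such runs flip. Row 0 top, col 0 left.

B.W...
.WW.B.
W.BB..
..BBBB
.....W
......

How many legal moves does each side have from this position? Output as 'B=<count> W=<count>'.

Answer: B=2 W=3

Derivation:
-- B to move --
(0,1): flips 1 -> legal
(0,3): no bracket -> illegal
(1,0): no bracket -> illegal
(1,3): no bracket -> illegal
(2,1): no bracket -> illegal
(3,0): no bracket -> illegal
(3,1): no bracket -> illegal
(4,4): no bracket -> illegal
(5,4): no bracket -> illegal
(5,5): flips 1 -> legal
B mobility = 2
-- W to move --
(0,1): no bracket -> illegal
(0,3): no bracket -> illegal
(0,4): no bracket -> illegal
(0,5): no bracket -> illegal
(1,0): no bracket -> illegal
(1,3): no bracket -> illegal
(1,5): no bracket -> illegal
(2,1): no bracket -> illegal
(2,4): no bracket -> illegal
(2,5): flips 1 -> legal
(3,1): no bracket -> illegal
(4,1): no bracket -> illegal
(4,2): flips 2 -> legal
(4,3): no bracket -> illegal
(4,4): flips 2 -> legal
W mobility = 3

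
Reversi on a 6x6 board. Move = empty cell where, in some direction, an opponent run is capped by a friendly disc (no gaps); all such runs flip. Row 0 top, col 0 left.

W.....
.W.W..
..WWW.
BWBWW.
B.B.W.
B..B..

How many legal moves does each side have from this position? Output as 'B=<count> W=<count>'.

Answer: B=6 W=3

Derivation:
-- B to move --
(0,1): no bracket -> illegal
(0,2): no bracket -> illegal
(0,3): no bracket -> illegal
(0,4): flips 3 -> legal
(1,0): no bracket -> illegal
(1,2): flips 1 -> legal
(1,4): flips 1 -> legal
(1,5): flips 2 -> legal
(2,0): flips 1 -> legal
(2,1): no bracket -> illegal
(2,5): no bracket -> illegal
(3,5): flips 3 -> legal
(4,1): no bracket -> illegal
(4,3): no bracket -> illegal
(4,5): no bracket -> illegal
(5,4): no bracket -> illegal
(5,5): no bracket -> illegal
B mobility = 6
-- W to move --
(2,0): no bracket -> illegal
(2,1): no bracket -> illegal
(4,1): flips 1 -> legal
(4,3): no bracket -> illegal
(5,1): flips 1 -> legal
(5,2): flips 2 -> legal
(5,4): no bracket -> illegal
W mobility = 3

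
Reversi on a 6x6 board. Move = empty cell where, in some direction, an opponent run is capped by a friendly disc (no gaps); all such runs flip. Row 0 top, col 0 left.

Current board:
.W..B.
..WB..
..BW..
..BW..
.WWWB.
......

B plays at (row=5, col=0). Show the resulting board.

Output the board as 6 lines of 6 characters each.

Answer: .W..B.
..WB..
..BW..
..BW..
.BWWB.
B.....

Derivation:
Place B at (5,0); scan 8 dirs for brackets.
Dir NW: edge -> no flip
Dir N: first cell '.' (not opp) -> no flip
Dir NE: opp run (4,1) capped by B -> flip
Dir W: edge -> no flip
Dir E: first cell '.' (not opp) -> no flip
Dir SW: edge -> no flip
Dir S: edge -> no flip
Dir SE: edge -> no flip
All flips: (4,1)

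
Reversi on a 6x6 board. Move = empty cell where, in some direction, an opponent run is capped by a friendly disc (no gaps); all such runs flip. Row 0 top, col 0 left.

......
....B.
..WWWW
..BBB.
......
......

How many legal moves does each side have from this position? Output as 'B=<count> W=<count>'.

Answer: B=4 W=8

Derivation:
-- B to move --
(1,1): flips 1 -> legal
(1,2): flips 2 -> legal
(1,3): flips 1 -> legal
(1,5): flips 1 -> legal
(2,1): no bracket -> illegal
(3,1): no bracket -> illegal
(3,5): no bracket -> illegal
B mobility = 4
-- W to move --
(0,3): flips 1 -> legal
(0,4): flips 1 -> legal
(0,5): flips 1 -> legal
(1,3): no bracket -> illegal
(1,5): no bracket -> illegal
(2,1): no bracket -> illegal
(3,1): no bracket -> illegal
(3,5): no bracket -> illegal
(4,1): flips 1 -> legal
(4,2): flips 2 -> legal
(4,3): flips 2 -> legal
(4,4): flips 2 -> legal
(4,5): flips 1 -> legal
W mobility = 8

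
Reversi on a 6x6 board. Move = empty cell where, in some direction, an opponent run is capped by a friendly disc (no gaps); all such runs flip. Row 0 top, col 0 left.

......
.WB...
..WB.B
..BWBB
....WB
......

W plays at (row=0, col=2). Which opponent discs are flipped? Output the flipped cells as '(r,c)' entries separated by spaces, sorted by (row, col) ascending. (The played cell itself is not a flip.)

Answer: (1,2)

Derivation:
Dir NW: edge -> no flip
Dir N: edge -> no flip
Dir NE: edge -> no flip
Dir W: first cell '.' (not opp) -> no flip
Dir E: first cell '.' (not opp) -> no flip
Dir SW: first cell 'W' (not opp) -> no flip
Dir S: opp run (1,2) capped by W -> flip
Dir SE: first cell '.' (not opp) -> no flip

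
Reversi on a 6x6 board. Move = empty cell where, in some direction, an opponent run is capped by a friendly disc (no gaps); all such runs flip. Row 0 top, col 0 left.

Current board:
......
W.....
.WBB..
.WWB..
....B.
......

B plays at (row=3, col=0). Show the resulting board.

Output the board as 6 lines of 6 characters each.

Place B at (3,0); scan 8 dirs for brackets.
Dir NW: edge -> no flip
Dir N: first cell '.' (not opp) -> no flip
Dir NE: opp run (2,1), next='.' -> no flip
Dir W: edge -> no flip
Dir E: opp run (3,1) (3,2) capped by B -> flip
Dir SW: edge -> no flip
Dir S: first cell '.' (not opp) -> no flip
Dir SE: first cell '.' (not opp) -> no flip
All flips: (3,1) (3,2)

Answer: ......
W.....
.WBB..
BBBB..
....B.
......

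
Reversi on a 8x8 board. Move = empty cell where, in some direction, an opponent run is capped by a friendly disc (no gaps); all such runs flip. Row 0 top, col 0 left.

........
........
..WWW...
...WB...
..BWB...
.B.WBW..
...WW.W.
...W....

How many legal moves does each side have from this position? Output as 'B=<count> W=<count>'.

Answer: B=12 W=7

Derivation:
-- B to move --
(1,1): flips 2 -> legal
(1,2): flips 1 -> legal
(1,3): no bracket -> illegal
(1,4): flips 1 -> legal
(1,5): flips 2 -> legal
(2,1): no bracket -> illegal
(2,5): no bracket -> illegal
(3,1): no bracket -> illegal
(3,2): flips 2 -> legal
(3,5): no bracket -> illegal
(4,5): no bracket -> illegal
(4,6): no bracket -> illegal
(5,2): flips 2 -> legal
(5,6): flips 1 -> legal
(5,7): no bracket -> illegal
(6,2): flips 1 -> legal
(6,5): no bracket -> illegal
(6,7): no bracket -> illegal
(7,2): flips 1 -> legal
(7,4): flips 1 -> legal
(7,5): flips 2 -> legal
(7,6): no bracket -> illegal
(7,7): flips 2 -> legal
B mobility = 12
-- W to move --
(2,5): flips 1 -> legal
(3,1): flips 1 -> legal
(3,2): no bracket -> illegal
(3,5): flips 2 -> legal
(4,0): no bracket -> illegal
(4,1): flips 1 -> legal
(4,5): flips 3 -> legal
(5,0): no bracket -> illegal
(5,2): no bracket -> illegal
(6,0): flips 2 -> legal
(6,1): no bracket -> illegal
(6,2): no bracket -> illegal
(6,5): flips 1 -> legal
W mobility = 7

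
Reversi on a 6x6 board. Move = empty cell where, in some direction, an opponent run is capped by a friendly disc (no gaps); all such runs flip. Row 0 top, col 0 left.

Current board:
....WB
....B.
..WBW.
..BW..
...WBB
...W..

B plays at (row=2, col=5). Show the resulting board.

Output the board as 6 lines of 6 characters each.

Answer: ....WB
....B.
..WBBB
..BW..
...WBB
...W..

Derivation:
Place B at (2,5); scan 8 dirs for brackets.
Dir NW: first cell 'B' (not opp) -> no flip
Dir N: first cell '.' (not opp) -> no flip
Dir NE: edge -> no flip
Dir W: opp run (2,4) capped by B -> flip
Dir E: edge -> no flip
Dir SW: first cell '.' (not opp) -> no flip
Dir S: first cell '.' (not opp) -> no flip
Dir SE: edge -> no flip
All flips: (2,4)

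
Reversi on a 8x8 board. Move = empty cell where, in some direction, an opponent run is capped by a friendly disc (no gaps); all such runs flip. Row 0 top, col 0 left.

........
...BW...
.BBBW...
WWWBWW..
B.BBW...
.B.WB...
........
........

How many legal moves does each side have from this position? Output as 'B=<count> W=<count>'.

Answer: B=13 W=14

Derivation:
-- B to move --
(0,3): no bracket -> illegal
(0,4): flips 4 -> legal
(0,5): flips 1 -> legal
(1,5): flips 2 -> legal
(2,0): flips 2 -> legal
(2,5): flips 2 -> legal
(2,6): no bracket -> illegal
(3,6): flips 2 -> legal
(4,1): flips 2 -> legal
(4,5): flips 2 -> legal
(4,6): flips 2 -> legal
(5,2): flips 1 -> legal
(5,5): flips 1 -> legal
(6,2): no bracket -> illegal
(6,3): flips 1 -> legal
(6,4): flips 1 -> legal
B mobility = 13
-- W to move --
(0,2): flips 1 -> legal
(0,3): flips 4 -> legal
(0,4): flips 2 -> legal
(1,0): flips 1 -> legal
(1,1): flips 3 -> legal
(1,2): flips 4 -> legal
(2,0): flips 3 -> legal
(4,1): flips 2 -> legal
(4,5): no bracket -> illegal
(5,0): flips 1 -> legal
(5,2): flips 2 -> legal
(5,5): flips 1 -> legal
(6,0): flips 3 -> legal
(6,1): no bracket -> illegal
(6,2): no bracket -> illegal
(6,3): no bracket -> illegal
(6,4): flips 1 -> legal
(6,5): flips 2 -> legal
W mobility = 14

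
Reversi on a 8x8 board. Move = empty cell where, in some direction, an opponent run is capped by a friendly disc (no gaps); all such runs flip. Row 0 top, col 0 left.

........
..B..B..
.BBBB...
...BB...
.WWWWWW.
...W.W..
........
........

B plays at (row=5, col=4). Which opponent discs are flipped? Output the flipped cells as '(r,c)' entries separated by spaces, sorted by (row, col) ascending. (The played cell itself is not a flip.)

Answer: (4,4)

Derivation:
Dir NW: opp run (4,3), next='.' -> no flip
Dir N: opp run (4,4) capped by B -> flip
Dir NE: opp run (4,5), next='.' -> no flip
Dir W: opp run (5,3), next='.' -> no flip
Dir E: opp run (5,5), next='.' -> no flip
Dir SW: first cell '.' (not opp) -> no flip
Dir S: first cell '.' (not opp) -> no flip
Dir SE: first cell '.' (not opp) -> no flip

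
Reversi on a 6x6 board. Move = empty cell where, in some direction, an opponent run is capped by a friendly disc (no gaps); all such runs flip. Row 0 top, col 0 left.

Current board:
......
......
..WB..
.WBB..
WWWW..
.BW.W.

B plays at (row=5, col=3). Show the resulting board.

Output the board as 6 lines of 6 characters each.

Answer: ......
......
..WB..
.WBB..
WWWB..
.BBBW.

Derivation:
Place B at (5,3); scan 8 dirs for brackets.
Dir NW: opp run (4,2) (3,1), next='.' -> no flip
Dir N: opp run (4,3) capped by B -> flip
Dir NE: first cell '.' (not opp) -> no flip
Dir W: opp run (5,2) capped by B -> flip
Dir E: opp run (5,4), next='.' -> no flip
Dir SW: edge -> no flip
Dir S: edge -> no flip
Dir SE: edge -> no flip
All flips: (4,3) (5,2)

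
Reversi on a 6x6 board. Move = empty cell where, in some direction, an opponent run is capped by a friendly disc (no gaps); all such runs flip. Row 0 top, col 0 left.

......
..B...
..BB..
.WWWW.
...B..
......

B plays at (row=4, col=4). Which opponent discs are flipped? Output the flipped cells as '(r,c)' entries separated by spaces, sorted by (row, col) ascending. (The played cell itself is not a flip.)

Answer: (3,3)

Derivation:
Dir NW: opp run (3,3) capped by B -> flip
Dir N: opp run (3,4), next='.' -> no flip
Dir NE: first cell '.' (not opp) -> no flip
Dir W: first cell 'B' (not opp) -> no flip
Dir E: first cell '.' (not opp) -> no flip
Dir SW: first cell '.' (not opp) -> no flip
Dir S: first cell '.' (not opp) -> no flip
Dir SE: first cell '.' (not opp) -> no flip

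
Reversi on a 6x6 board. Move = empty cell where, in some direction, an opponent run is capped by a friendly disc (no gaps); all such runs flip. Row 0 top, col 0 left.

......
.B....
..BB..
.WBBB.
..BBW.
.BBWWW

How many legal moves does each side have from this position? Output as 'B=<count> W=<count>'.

Answer: B=4 W=7

Derivation:
-- B to move --
(2,0): flips 1 -> legal
(2,1): no bracket -> illegal
(3,0): flips 1 -> legal
(3,5): no bracket -> illegal
(4,0): flips 1 -> legal
(4,1): no bracket -> illegal
(4,5): flips 1 -> legal
B mobility = 4
-- W to move --
(0,0): flips 3 -> legal
(0,1): no bracket -> illegal
(0,2): no bracket -> illegal
(1,0): no bracket -> illegal
(1,2): no bracket -> illegal
(1,3): flips 4 -> legal
(1,4): no bracket -> illegal
(2,0): no bracket -> illegal
(2,1): flips 2 -> legal
(2,4): flips 1 -> legal
(2,5): no bracket -> illegal
(3,5): flips 3 -> legal
(4,0): no bracket -> illegal
(4,1): flips 2 -> legal
(4,5): no bracket -> illegal
(5,0): flips 2 -> legal
W mobility = 7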